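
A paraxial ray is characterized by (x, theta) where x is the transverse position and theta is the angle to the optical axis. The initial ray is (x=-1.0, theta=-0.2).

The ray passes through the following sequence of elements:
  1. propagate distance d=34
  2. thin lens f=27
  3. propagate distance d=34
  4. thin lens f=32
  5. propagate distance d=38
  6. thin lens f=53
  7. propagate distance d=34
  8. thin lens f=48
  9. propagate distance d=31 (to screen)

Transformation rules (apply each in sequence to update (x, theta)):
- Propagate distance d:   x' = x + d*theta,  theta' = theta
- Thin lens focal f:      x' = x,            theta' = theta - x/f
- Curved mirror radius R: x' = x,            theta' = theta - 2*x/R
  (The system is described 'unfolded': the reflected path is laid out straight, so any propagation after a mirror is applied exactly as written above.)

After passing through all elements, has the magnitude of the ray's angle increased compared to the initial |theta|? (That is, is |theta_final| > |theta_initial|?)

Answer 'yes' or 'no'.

Answer: no

Derivation:
Initial: x=-1.0000 theta=-0.2000
After 1 (propagate distance d=34): x=-7.8000 theta=-0.2000
After 2 (thin lens f=27): x=-7.8000 theta=4/45 (≈0.0889)
After 3 (propagate distance d=34): x=-43/9 (≈-4.7778) theta=4/45 (≈0.0889)
After 4 (thin lens f=32): x=-43/9 (≈-4.7778) theta=343/1440 (≈0.2382)
After 5 (propagate distance d=38): x=3077/720 (≈4.2736) theta=343/1440 (≈0.2382)
After 6 (thin lens f=53): x=3077/720 (≈4.2736) theta=2405/15264 (≈0.1576)
After 7 (propagate distance d=34): x=20417/2120 (≈9.6307) theta=2405/15264 (≈0.1576)
After 8 (thin lens f=48): x=20417/2120 (≈9.6307) theta=-13151/305280 (≈-0.0431)
After 9 (propagate distance d=31 (to screen)): x=2532367/305280 (≈8.2952) theta=-13151/305280 (≈-0.0431)
|theta_initial|=0.2000 |theta_final|=13151/305280 (≈0.0431) -> not increased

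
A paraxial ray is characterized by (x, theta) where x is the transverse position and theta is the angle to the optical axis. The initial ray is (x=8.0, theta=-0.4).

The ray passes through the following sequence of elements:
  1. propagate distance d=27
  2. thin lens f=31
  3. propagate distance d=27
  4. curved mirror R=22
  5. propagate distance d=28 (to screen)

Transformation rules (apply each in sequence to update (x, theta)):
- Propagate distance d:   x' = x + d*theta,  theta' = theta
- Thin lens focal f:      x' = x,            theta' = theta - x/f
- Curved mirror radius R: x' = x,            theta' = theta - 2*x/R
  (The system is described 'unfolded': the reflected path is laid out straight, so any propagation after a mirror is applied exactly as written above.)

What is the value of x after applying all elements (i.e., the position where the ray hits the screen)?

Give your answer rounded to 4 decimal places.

Initial: x=8.0000 theta=-0.4000
After 1 (propagate distance d=27): x=-2.8000 theta=-0.4000
After 2 (thin lens f=31): x=-2.8000 theta=-48/155 (≈-0.3097)
After 3 (propagate distance d=27): x=-346/31 (≈-11.1613) theta=-48/155 (≈-0.3097)
After 4 (curved mirror R=22): x=-346/31 (≈-11.1613) theta=1202/1705 (≈0.7050)
After 5 (propagate distance d=28 (to screen)): x=14626/1705 (≈8.5783) theta=1202/1705 (≈0.7050)
Rounded to 4 decimal places: x = 8.5783

Answer: 8.5783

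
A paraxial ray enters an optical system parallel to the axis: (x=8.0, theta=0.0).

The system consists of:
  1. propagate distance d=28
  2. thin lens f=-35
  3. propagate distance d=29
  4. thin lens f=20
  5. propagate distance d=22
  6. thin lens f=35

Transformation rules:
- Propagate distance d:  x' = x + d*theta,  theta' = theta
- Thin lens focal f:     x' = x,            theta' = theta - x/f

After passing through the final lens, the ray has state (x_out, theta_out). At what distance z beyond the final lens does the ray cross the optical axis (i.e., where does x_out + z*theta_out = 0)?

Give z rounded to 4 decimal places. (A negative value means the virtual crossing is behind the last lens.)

Initial: x=8.0000 theta=0.0000
After 1 (propagate distance d=28): x=8.0000 theta=0.0000
After 2 (thin lens f=-35): x=8.0000 theta=8/35 (≈0.2286)
After 3 (propagate distance d=29): x=512/35 (≈14.6286) theta=8/35 (≈0.2286)
After 4 (thin lens f=20): x=512/35 (≈14.6286) theta=-88/175 (≈-0.5029)
After 5 (propagate distance d=22): x=624/175 (≈3.5657) theta=-88/175 (≈-0.5029)
After 6 (thin lens f=35): x=624/175 (≈3.5657) theta=-3704/6125 (≈-0.6047)
z_focus = -x_out/theta_out = -(624/175)/(-3704/6125) = 2730/463 ≈ 5.8963
Rounded to 4 decimal places: z = 5.8963

Answer: 5.8963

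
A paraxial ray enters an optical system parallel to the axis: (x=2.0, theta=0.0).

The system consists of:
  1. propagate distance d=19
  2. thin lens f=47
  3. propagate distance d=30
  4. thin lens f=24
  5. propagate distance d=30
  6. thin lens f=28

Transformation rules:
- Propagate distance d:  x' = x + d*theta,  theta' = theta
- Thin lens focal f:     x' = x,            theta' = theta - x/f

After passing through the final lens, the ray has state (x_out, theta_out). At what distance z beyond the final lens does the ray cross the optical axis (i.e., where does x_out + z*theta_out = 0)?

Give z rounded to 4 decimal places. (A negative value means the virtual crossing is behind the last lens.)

Initial: x=2.0000 theta=0.0000
After 1 (propagate distance d=19): x=2.0000 theta=0.0000
After 2 (thin lens f=47): x=2.0000 theta=-2/47 (≈-0.0426)
After 3 (propagate distance d=30): x=34/47 (≈0.7234) theta=-2/47 (≈-0.0426)
After 4 (thin lens f=24): x=34/47 (≈0.7234) theta=-41/564 (≈-0.0727)
After 5 (propagate distance d=30): x=-137/94 (≈-1.4574) theta=-41/564 (≈-0.0727)
After 6 (thin lens f=28): x=-137/94 (≈-1.4574) theta=-163/7896 (≈-0.0206)
z_focus = -x_out/theta_out = -(-137/94)/(-163/7896) = -11508/163 ≈ -70.6012
Rounded to 4 decimal places: z = -70.6012

Answer: -70.6012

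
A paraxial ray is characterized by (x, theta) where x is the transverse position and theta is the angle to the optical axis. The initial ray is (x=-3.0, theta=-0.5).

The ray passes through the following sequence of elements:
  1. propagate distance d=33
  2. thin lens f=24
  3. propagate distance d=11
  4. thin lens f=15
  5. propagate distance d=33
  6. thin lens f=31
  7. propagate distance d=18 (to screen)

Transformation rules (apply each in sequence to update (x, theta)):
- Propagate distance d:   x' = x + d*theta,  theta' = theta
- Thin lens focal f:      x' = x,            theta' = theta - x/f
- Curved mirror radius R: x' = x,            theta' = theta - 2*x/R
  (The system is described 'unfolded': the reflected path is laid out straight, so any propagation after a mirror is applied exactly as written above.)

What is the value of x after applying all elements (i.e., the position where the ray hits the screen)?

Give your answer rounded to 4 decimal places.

Answer: 37.3077

Derivation:
Initial: x=-3.0000 theta=-0.5000
After 1 (propagate distance d=33): x=-19.5000 theta=-0.5000
After 2 (thin lens f=24): x=-19.5000 theta=0.3125
After 3 (propagate distance d=11): x=-16.0625 theta=0.3125
After 4 (thin lens f=15): x=-16.0625 theta=83/60 (≈1.3833)
After 5 (propagate distance d=33): x=29.5875 theta=83/60 (≈1.3833)
After 6 (thin lens f=31): x=29.5875 theta=3191/7440 (≈0.4289)
After 7 (propagate distance d=18 (to screen)): x=92523/2480 (≈37.3077) theta=3191/7440 (≈0.4289)
Rounded to 4 decimal places: x = 37.3077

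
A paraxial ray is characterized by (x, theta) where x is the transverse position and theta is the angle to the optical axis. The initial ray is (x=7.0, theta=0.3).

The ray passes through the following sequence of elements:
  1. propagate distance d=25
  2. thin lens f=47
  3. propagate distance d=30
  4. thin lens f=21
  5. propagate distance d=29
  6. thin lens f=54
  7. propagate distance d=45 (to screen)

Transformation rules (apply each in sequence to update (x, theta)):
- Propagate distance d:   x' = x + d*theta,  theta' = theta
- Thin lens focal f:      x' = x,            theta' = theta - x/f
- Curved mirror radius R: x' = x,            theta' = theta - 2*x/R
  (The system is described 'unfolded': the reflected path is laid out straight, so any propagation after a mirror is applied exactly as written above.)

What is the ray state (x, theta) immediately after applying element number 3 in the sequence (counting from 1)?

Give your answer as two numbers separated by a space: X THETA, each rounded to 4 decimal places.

Initial: x=7.0000 theta=0.3000
After 1 (propagate distance d=25): x=14.5000 theta=0.3000
After 2 (thin lens f=47): x=14.5000 theta=-2/235 (≈-0.0085)
After 3 (propagate distance d=30): x=1339/94 (≈14.2447) theta=-2/235 (≈-0.0085)
Rounded to 4 decimal places: x = 14.2447, theta = -0.0085

Answer: 14.2447 -0.0085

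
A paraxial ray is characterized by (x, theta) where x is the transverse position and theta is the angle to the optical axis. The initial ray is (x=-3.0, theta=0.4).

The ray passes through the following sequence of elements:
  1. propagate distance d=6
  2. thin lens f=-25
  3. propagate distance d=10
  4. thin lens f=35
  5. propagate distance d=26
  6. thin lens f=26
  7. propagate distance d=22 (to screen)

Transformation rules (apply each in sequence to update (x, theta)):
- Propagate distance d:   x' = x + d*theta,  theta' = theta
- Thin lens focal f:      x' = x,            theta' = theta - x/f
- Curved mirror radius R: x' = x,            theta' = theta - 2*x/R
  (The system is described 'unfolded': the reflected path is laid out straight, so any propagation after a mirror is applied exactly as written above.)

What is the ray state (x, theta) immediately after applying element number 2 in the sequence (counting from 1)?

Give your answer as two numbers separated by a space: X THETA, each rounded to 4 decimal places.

Answer: -0.6000 0.3760

Derivation:
Initial: x=-3.0000 theta=0.4000
After 1 (propagate distance d=6): x=-0.6000 theta=0.4000
After 2 (thin lens f=-25): x=-0.6000 theta=0.3760
Rounded to 4 decimal places: x = -0.6000, theta = 0.3760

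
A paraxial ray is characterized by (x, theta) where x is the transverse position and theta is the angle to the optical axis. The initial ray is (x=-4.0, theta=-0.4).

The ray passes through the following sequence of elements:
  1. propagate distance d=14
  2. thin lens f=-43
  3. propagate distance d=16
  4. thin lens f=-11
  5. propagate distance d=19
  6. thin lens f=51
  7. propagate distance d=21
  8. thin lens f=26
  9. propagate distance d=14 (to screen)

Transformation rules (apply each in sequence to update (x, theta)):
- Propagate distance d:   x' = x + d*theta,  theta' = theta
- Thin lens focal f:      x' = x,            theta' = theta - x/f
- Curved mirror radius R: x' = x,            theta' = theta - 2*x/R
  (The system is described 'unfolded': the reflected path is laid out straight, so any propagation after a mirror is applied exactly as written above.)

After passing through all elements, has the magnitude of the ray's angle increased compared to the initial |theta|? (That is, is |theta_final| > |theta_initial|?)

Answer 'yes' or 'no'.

Answer: yes

Derivation:
Initial: x=-4.0000 theta=-0.4000
After 1 (propagate distance d=14): x=-9.6000 theta=-0.4000
After 2 (thin lens f=-43): x=-9.6000 theta=-134/215 (≈-0.6233)
After 3 (propagate distance d=16): x=-4208/215 (≈-19.5721) theta=-134/215 (≈-0.6233)
After 4 (thin lens f=-11): x=-4208/215 (≈-19.5721) theta=-5682/2365 (≈-2.4025)
After 5 (propagate distance d=19): x=-154246/2365 (≈-65.2203) theta=-5682/2365 (≈-2.4025)
After 6 (thin lens f=51): x=-154246/2365 (≈-65.2203) theta=-3152/2805 (≈-1.1237)
After 7 (propagate distance d=21): x=-3570934/40205 (≈-88.8182) theta=-3152/2805 (≈-1.1237)
After 8 (thin lens f=26): x=-3570934/40205 (≈-88.8182) theta=3594433/1567995 (≈2.2924)
After 9 (propagate distance d=14 (to screen)): x=-88944364/1567995 (≈-56.7249) theta=3594433/1567995 (≈2.2924)
|theta_initial|=0.4000 |theta_final|=3594433/1567995 (≈2.2924) -> increased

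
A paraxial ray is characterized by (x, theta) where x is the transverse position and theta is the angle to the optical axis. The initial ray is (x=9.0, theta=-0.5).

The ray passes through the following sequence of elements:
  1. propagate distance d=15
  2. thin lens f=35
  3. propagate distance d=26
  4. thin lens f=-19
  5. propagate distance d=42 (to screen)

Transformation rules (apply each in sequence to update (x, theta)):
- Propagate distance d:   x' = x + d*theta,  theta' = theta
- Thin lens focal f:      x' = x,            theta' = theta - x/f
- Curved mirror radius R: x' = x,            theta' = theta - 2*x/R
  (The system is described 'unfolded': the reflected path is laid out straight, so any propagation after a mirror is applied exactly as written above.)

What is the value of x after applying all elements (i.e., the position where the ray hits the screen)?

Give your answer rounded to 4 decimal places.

Initial: x=9.0000 theta=-0.5000
After 1 (propagate distance d=15): x=1.5000 theta=-0.5000
After 2 (thin lens f=35): x=1.5000 theta=-19/35 (≈-0.5429)
After 3 (propagate distance d=26): x=-883/70 (≈-12.6143) theta=-19/35 (≈-0.5429)
After 4 (thin lens f=-19): x=-883/70 (≈-12.6143) theta=-321/266 (≈-1.2068)
After 5 (propagate distance d=42 (to screen)): x=-84187/1330 (≈-63.2985) theta=-321/266 (≈-1.2068)
Rounded to 4 decimal places: x = -63.2985

Answer: -63.2985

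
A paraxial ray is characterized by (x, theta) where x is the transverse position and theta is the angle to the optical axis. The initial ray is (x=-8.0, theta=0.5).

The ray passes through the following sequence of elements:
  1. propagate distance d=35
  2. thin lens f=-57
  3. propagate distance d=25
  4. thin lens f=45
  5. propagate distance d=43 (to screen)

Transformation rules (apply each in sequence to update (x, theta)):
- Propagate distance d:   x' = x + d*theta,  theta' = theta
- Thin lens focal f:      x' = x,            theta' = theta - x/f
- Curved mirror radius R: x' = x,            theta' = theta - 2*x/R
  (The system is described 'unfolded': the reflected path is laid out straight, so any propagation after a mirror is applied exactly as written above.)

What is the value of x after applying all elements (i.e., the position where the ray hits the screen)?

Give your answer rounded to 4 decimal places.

Answer: 29.8296

Derivation:
Initial: x=-8.0000 theta=0.5000
After 1 (propagate distance d=35): x=9.5000 theta=0.5000
After 2 (thin lens f=-57): x=9.5000 theta=2/3 (≈0.6667)
After 3 (propagate distance d=25): x=157/6 (≈26.1667) theta=2/3 (≈0.6667)
After 4 (thin lens f=45): x=157/6 (≈26.1667) theta=23/270 (≈0.0852)
After 5 (propagate distance d=43 (to screen)): x=4027/135 (≈29.8296) theta=23/270 (≈0.0852)
Rounded to 4 decimal places: x = 29.8296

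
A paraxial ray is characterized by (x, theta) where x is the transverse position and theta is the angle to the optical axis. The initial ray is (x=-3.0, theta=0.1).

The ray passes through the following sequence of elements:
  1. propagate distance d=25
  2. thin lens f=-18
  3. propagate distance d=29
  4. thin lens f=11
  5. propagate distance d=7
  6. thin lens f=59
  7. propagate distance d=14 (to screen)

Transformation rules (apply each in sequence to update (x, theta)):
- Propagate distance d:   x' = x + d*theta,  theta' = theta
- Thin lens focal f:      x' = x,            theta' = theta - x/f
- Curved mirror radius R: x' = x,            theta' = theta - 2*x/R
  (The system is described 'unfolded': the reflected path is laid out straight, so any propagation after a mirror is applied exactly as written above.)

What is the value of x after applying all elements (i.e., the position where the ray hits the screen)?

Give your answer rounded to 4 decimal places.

Initial: x=-3.0000 theta=0.1000
After 1 (propagate distance d=25): x=-0.5000 theta=0.1000
After 2 (thin lens f=-18): x=-0.5000 theta=13/180 (≈0.0722)
After 3 (propagate distance d=29): x=287/180 (≈1.5944) theta=13/180 (≈0.0722)
After 4 (thin lens f=11): x=287/180 (≈1.5944) theta=-4/55 (≈-0.0727)
After 5 (propagate distance d=7): x=2149/1980 (≈1.0854) theta=-4/55 (≈-0.0727)
After 6 (thin lens f=59): x=2149/1980 (≈1.0854) theta=-2129/23364 (≈-0.0911)
After 7 (propagate distance d=14 (to screen)): x=-2471/12980 (≈-0.1904) theta=-2129/23364 (≈-0.0911)
Rounded to 4 decimal places: x = -0.1904

Answer: -0.1904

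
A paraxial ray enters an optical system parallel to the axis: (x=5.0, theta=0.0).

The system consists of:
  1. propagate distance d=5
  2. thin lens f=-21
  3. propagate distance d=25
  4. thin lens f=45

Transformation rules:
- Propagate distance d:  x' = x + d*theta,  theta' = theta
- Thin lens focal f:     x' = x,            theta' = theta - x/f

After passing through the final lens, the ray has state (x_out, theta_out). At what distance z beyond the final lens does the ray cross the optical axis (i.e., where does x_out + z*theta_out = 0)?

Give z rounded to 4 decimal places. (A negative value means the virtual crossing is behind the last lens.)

Answer: 2070.0000

Derivation:
Initial: x=5.0000 theta=0.0000
After 1 (propagate distance d=5): x=5.0000 theta=0.0000
After 2 (thin lens f=-21): x=5.0000 theta=5/21 (≈0.2381)
After 3 (propagate distance d=25): x=230/21 (≈10.9524) theta=5/21 (≈0.2381)
After 4 (thin lens f=45): x=230/21 (≈10.9524) theta=-1/189 (≈-0.0053)
z_focus = -x_out/theta_out = -(230/21)/(-1/189) = 2070.0000
Rounded to 4 decimal places: z = 2070.0000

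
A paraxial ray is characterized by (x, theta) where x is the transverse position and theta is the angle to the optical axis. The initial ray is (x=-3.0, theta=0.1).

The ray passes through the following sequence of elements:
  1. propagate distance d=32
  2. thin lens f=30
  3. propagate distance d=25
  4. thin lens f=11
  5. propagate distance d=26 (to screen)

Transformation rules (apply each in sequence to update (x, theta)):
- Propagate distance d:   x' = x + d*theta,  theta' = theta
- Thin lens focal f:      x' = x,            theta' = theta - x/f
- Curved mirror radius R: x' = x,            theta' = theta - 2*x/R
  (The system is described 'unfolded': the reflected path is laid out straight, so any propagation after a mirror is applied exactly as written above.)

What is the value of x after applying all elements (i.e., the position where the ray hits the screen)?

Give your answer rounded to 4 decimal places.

Initial: x=-3.0000 theta=0.1000
After 1 (propagate distance d=32): x=0.2000 theta=0.1000
After 2 (thin lens f=30): x=0.2000 theta=7/75 (≈0.0933)
After 3 (propagate distance d=25): x=38/15 (≈2.5333) theta=7/75 (≈0.0933)
After 4 (thin lens f=11): x=38/15 (≈2.5333) theta=-113/825 (≈-0.1370)
After 5 (propagate distance d=26 (to screen)): x=-848/825 (≈-1.0279) theta=-113/825 (≈-0.1370)
Rounded to 4 decimal places: x = -1.0279

Answer: -1.0279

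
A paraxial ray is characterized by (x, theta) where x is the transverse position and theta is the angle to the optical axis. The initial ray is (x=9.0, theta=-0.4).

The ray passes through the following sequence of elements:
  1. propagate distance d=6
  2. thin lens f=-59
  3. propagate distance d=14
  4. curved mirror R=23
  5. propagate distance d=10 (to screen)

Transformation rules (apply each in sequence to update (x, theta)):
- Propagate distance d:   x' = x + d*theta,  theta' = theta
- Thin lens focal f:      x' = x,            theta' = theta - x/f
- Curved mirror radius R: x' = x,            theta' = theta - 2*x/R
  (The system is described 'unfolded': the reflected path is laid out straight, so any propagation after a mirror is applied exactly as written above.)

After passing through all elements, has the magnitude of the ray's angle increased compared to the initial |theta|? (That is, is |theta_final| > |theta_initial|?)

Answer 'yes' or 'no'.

Initial: x=9.0000 theta=-0.4000
After 1 (propagate distance d=6): x=6.6000 theta=-0.4000
After 2 (thin lens f=-59): x=6.6000 theta=-17/59 (≈-0.2881)
After 3 (propagate distance d=14): x=757/295 (≈2.5661) theta=-17/59 (≈-0.2881)
After 4 (curved mirror R=23): x=757/295 (≈2.5661) theta=-3469/6785 (≈-0.5113)
After 5 (propagate distance d=10 (to screen)): x=-17279/6785 (≈-2.5466) theta=-3469/6785 (≈-0.5113)
|theta_initial|=0.4000 |theta_final|=3469/6785 (≈0.5113) -> increased

Answer: yes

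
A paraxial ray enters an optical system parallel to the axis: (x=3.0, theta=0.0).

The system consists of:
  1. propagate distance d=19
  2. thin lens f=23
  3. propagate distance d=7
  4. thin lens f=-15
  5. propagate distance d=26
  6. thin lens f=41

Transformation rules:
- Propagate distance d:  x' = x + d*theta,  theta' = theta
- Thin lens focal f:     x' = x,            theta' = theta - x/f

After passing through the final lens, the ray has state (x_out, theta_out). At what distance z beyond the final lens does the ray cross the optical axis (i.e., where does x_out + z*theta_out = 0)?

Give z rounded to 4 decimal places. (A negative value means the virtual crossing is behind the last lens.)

Answer: 48.4711

Derivation:
Initial: x=3.0000 theta=0.0000
After 1 (propagate distance d=19): x=3.0000 theta=0.0000
After 2 (thin lens f=23): x=3.0000 theta=-3/23 (≈-0.1304)
After 3 (propagate distance d=7): x=48/23 (≈2.0870) theta=-3/23 (≈-0.1304)
After 4 (thin lens f=-15): x=48/23 (≈2.0870) theta=1/115 (≈0.0087)
After 5 (propagate distance d=26): x=266/115 (≈2.3130) theta=1/115 (≈0.0087)
After 6 (thin lens f=41): x=266/115 (≈2.3130) theta=-45/943 (≈-0.0477)
z_focus = -x_out/theta_out = -(266/115)/(-45/943) = 10906/225 ≈ 48.4711
Rounded to 4 decimal places: z = 48.4711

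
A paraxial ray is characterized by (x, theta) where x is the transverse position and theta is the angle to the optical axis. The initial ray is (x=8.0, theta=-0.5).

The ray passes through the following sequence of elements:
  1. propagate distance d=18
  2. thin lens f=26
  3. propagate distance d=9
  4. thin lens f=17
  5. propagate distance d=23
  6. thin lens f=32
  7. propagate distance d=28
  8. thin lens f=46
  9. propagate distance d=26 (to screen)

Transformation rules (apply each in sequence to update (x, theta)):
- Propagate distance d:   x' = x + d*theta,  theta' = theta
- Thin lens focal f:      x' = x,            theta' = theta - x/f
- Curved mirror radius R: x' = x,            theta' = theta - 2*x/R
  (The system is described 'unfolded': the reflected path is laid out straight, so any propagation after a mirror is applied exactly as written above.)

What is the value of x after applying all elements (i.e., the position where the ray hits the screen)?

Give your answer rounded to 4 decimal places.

Answer: 0.6234

Derivation:
Initial: x=8.0000 theta=-0.5000
After 1 (propagate distance d=18): x=-1.0000 theta=-0.5000
After 2 (thin lens f=26): x=-1.0000 theta=-6/13 (≈-0.4615)
After 3 (propagate distance d=9): x=-67/13 (≈-5.1538) theta=-6/13 (≈-0.4615)
After 4 (thin lens f=17): x=-67/13 (≈-5.1538) theta=-35/221 (≈-0.1584)
After 5 (propagate distance d=23): x=-1944/221 (≈-8.7964) theta=-35/221 (≈-0.1584)
After 6 (thin lens f=32): x=-1944/221 (≈-8.7964) theta=103/884 (≈0.1165)
After 7 (propagate distance d=28): x=-1223/221 (≈-5.5339) theta=103/884 (≈0.1165)
After 8 (thin lens f=46): x=-1223/221 (≈-5.5339) theta=4815/20332 (≈0.2368)
After 9 (propagate distance d=26 (to screen)): x=6337/10166 (≈0.6234) theta=4815/20332 (≈0.2368)
Rounded to 4 decimal places: x = 0.6234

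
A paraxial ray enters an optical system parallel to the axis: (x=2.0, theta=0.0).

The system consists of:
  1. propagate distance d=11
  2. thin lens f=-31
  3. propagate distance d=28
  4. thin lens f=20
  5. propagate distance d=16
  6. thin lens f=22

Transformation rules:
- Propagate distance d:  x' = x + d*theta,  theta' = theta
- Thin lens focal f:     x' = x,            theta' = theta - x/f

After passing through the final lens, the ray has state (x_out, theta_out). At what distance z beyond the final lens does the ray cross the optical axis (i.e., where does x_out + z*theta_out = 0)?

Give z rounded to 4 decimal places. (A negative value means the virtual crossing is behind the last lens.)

Answer: 8.6506

Derivation:
Initial: x=2.0000 theta=0.0000
After 1 (propagate distance d=11): x=2.0000 theta=0.0000
After 2 (thin lens f=-31): x=2.0000 theta=2/31 (≈0.0645)
After 3 (propagate distance d=28): x=118/31 (≈3.8065) theta=2/31 (≈0.0645)
After 4 (thin lens f=20): x=118/31 (≈3.8065) theta=-39/310 (≈-0.1258)
After 5 (propagate distance d=16): x=278/155 (≈1.7935) theta=-39/310 (≈-0.1258)
After 6 (thin lens f=22): x=278/155 (≈1.7935) theta=-707/3410 (≈-0.2073)
z_focus = -x_out/theta_out = -(278/155)/(-707/3410) = 6116/707 ≈ 8.6506
Rounded to 4 decimal places: z = 8.6506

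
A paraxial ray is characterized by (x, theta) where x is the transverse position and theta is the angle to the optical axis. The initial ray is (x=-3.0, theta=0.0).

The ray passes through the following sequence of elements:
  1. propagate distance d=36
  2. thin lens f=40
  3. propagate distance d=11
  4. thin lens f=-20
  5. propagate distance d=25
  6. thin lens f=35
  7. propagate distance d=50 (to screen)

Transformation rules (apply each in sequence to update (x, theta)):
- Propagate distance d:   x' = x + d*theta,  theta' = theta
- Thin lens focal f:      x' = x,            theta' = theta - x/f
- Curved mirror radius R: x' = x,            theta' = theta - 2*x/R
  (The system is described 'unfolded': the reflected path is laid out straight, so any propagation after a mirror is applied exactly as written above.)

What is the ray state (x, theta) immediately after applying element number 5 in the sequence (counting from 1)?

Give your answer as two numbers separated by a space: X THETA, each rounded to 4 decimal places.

Initial: x=-3.0000 theta=0.0000
After 1 (propagate distance d=36): x=-3.0000 theta=0.0000
After 2 (thin lens f=40): x=-3.0000 theta=0.0750
After 3 (propagate distance d=11): x=-2.1750 theta=0.0750
After 4 (thin lens f=-20): x=-2.1750 theta=-27/800 (≈-0.0338)
After 5 (propagate distance d=25): x=-483/160 (≈-3.0188) theta=-27/800 (≈-0.0338)
Rounded to 4 decimal places: x = -3.0188, theta = -0.0338

Answer: -3.0188 -0.0338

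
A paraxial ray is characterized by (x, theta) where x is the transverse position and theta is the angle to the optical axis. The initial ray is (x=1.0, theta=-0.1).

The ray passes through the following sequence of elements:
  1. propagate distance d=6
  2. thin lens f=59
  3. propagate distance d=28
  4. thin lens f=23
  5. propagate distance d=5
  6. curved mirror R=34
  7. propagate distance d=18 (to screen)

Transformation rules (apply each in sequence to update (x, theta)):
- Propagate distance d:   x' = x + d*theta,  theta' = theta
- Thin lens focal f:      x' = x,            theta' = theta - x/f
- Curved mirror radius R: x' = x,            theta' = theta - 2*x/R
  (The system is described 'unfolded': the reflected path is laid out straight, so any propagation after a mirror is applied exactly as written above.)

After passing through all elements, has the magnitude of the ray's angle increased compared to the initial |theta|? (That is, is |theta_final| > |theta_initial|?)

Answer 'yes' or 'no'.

Answer: yes

Derivation:
Initial: x=1.0000 theta=-0.1000
After 1 (propagate distance d=6): x=0.4000 theta=-0.1000
After 2 (thin lens f=59): x=0.4000 theta=-63/590 (≈-0.1068)
After 3 (propagate distance d=28): x=-764/295 (≈-2.5898) theta=-63/590 (≈-0.1068)
After 4 (thin lens f=23): x=-764/295 (≈-2.5898) theta=79/13570 (≈0.0058)
After 5 (propagate distance d=5): x=-34749/13570 (≈-2.5607) theta=79/13570 (≈0.0058)
After 6 (curved mirror R=34): x=-34749/13570 (≈-2.5607) theta=18046/115345 (≈0.1565)
After 7 (propagate distance d=18 (to screen)): x=58923/230690 (≈0.2554) theta=18046/115345 (≈0.1565)
|theta_initial|=0.1000 |theta_final|=18046/115345 (≈0.1565) -> increased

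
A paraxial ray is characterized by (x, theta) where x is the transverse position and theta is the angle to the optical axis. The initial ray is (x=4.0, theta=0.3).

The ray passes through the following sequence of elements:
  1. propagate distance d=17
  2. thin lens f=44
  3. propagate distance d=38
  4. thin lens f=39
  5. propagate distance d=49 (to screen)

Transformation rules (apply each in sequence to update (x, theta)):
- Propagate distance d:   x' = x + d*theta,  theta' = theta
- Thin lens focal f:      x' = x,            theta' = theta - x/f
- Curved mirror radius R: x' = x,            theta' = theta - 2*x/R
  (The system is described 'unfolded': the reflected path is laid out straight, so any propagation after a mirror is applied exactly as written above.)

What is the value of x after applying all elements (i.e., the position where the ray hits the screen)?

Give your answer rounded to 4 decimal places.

Answer: 1.3247

Derivation:
Initial: x=4.0000 theta=0.3000
After 1 (propagate distance d=17): x=9.1000 theta=0.3000
After 2 (thin lens f=44): x=9.1000 theta=41/440 (≈0.0932)
After 3 (propagate distance d=38): x=2781/220 (≈12.6409) theta=41/440 (≈0.0932)
After 4 (thin lens f=39): x=2781/220 (≈12.6409) theta=-1321/5720 (≈-0.2309)
After 5 (propagate distance d=49 (to screen)): x=7577/5720 (≈1.3247) theta=-1321/5720 (≈-0.2309)
Rounded to 4 decimal places: x = 1.3247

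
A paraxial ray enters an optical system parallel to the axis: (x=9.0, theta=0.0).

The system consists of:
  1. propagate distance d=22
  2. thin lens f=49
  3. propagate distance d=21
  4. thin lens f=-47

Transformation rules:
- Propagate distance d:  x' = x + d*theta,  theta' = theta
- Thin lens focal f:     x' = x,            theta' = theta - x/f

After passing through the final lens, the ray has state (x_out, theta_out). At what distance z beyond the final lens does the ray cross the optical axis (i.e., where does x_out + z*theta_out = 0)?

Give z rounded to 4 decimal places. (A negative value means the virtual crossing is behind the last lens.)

Answer: 69.2632

Derivation:
Initial: x=9.0000 theta=0.0000
After 1 (propagate distance d=22): x=9.0000 theta=0.0000
After 2 (thin lens f=49): x=9.0000 theta=-9/49 (≈-0.1837)
After 3 (propagate distance d=21): x=36/7 (≈5.1429) theta=-9/49 (≈-0.1837)
After 4 (thin lens f=-47): x=36/7 (≈5.1429) theta=-171/2303 (≈-0.0743)
z_focus = -x_out/theta_out = -(36/7)/(-171/2303) = 1316/19 ≈ 69.2632
Rounded to 4 decimal places: z = 69.2632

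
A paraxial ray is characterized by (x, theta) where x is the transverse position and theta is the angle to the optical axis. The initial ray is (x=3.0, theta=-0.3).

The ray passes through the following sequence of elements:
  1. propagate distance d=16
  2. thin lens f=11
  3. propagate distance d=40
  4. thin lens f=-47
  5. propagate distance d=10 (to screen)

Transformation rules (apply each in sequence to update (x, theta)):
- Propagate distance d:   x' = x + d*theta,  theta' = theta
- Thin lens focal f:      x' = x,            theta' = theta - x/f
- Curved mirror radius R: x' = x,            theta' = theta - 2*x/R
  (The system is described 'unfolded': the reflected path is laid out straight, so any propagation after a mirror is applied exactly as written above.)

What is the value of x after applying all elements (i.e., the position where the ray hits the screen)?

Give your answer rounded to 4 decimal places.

Initial: x=3.0000 theta=-0.3000
After 1 (propagate distance d=16): x=-1.8000 theta=-0.3000
After 2 (thin lens f=11): x=-1.8000 theta=-3/22 (≈-0.1364)
After 3 (propagate distance d=40): x=-399/55 (≈-7.2545) theta=-3/22 (≈-0.1364)
After 4 (thin lens f=-47): x=-399/55 (≈-7.2545) theta=-1503/5170 (≈-0.2907)
After 5 (propagate distance d=10 (to screen)): x=-2388/235 (≈-10.1617) theta=-1503/5170 (≈-0.2907)
Rounded to 4 decimal places: x = -10.1617

Answer: -10.1617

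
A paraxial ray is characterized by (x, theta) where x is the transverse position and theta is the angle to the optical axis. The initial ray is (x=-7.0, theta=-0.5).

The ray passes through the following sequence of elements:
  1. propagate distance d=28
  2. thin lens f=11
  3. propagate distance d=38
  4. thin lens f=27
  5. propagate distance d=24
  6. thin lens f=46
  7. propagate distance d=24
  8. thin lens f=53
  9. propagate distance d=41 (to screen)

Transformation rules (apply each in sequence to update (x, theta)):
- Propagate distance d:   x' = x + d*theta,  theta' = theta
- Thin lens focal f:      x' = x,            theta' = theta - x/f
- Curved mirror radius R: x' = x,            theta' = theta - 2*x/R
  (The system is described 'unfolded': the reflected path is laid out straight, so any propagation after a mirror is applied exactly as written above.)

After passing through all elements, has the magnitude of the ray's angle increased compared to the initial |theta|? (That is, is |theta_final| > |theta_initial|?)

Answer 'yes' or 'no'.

Answer: yes

Derivation:
Initial: x=-7.0000 theta=-0.5000
After 1 (propagate distance d=28): x=-21.0000 theta=-0.5000
After 2 (thin lens f=11): x=-21.0000 theta=31/22 (≈1.4091)
After 3 (propagate distance d=38): x=358/11 (≈32.5455) theta=31/22 (≈1.4091)
After 4 (thin lens f=27): x=358/11 (≈32.5455) theta=11/54 (≈0.2037)
After 5 (propagate distance d=24): x=3706/99 (≈37.4343) theta=11/54 (≈0.2037)
After 6 (thin lens f=46): x=3706/99 (≈37.4343) theta=-8335/13662 (≈-0.6101)
After 7 (propagate distance d=24): x=4718/207 (≈22.7923) theta=-8335/13662 (≈-0.6101)
After 8 (thin lens f=53): x=4718/207 (≈22.7923) theta=-753143/724086 (≈-1.0401)
After 9 (propagate distance d=41 (to screen)): x=-625013/31482 (≈-19.8530) theta=-753143/724086 (≈-1.0401)
|theta_initial|=0.5000 |theta_final|=753143/724086 (≈1.0401) -> increased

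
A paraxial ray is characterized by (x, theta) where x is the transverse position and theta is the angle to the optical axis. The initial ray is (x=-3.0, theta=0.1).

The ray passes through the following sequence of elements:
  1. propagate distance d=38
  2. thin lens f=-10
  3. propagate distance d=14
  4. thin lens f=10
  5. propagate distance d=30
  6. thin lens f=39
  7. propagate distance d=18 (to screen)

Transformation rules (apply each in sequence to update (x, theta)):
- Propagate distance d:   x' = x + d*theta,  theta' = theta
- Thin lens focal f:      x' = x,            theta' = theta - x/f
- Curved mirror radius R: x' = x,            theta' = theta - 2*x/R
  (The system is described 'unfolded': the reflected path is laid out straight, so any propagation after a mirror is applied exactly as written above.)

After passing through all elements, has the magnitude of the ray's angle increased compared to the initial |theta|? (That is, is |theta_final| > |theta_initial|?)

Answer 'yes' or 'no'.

Answer: yes

Derivation:
Initial: x=-3.0000 theta=0.1000
After 1 (propagate distance d=38): x=0.8000 theta=0.1000
After 2 (thin lens f=-10): x=0.8000 theta=0.1800
After 3 (propagate distance d=14): x=3.3200 theta=0.1800
After 4 (thin lens f=10): x=3.3200 theta=-0.1520
After 5 (propagate distance d=30): x=-1.2400 theta=-0.1520
After 6 (thin lens f=39): x=-1.2400 theta=-586/4875 (≈-0.1202)
After 7 (propagate distance d=18 (to screen)): x=-5531/1625 (≈-3.4037) theta=-586/4875 (≈-0.1202)
|theta_initial|=0.1000 |theta_final|=586/4875 (≈0.1202) -> increased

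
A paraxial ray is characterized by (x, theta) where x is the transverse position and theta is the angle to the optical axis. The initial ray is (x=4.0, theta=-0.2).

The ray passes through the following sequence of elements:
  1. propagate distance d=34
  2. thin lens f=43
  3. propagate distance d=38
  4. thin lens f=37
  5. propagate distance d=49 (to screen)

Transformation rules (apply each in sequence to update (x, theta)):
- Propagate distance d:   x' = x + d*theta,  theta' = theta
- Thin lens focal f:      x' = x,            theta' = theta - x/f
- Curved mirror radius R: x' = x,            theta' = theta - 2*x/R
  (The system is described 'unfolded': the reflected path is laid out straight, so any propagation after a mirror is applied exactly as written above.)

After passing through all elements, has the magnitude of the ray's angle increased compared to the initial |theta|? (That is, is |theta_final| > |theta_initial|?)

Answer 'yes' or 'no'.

Initial: x=4.0000 theta=-0.2000
After 1 (propagate distance d=34): x=-2.8000 theta=-0.2000
After 2 (thin lens f=43): x=-2.8000 theta=-29/215 (≈-0.1349)
After 3 (propagate distance d=38): x=-1704/215 (≈-7.9256) theta=-29/215 (≈-0.1349)
After 4 (thin lens f=37): x=-1704/215 (≈-7.9256) theta=631/7955 (≈0.0793)
After 5 (propagate distance d=49 (to screen)): x=-32129/7955 (≈-4.0388) theta=631/7955 (≈0.0793)
|theta_initial|=0.2000 |theta_final|=631/7955 (≈0.0793) -> not increased

Answer: no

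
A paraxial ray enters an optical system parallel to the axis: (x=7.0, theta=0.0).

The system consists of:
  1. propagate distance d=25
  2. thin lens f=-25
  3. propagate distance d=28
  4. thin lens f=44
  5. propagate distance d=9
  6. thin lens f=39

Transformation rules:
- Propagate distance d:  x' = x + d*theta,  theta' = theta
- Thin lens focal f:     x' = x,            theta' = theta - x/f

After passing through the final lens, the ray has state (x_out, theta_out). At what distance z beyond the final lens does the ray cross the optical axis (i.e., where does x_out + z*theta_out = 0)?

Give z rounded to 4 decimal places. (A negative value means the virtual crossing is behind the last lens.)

Initial: x=7.0000 theta=0.0000
After 1 (propagate distance d=25): x=7.0000 theta=0.0000
After 2 (thin lens f=-25): x=7.0000 theta=0.2800
After 3 (propagate distance d=28): x=14.8400 theta=0.2800
After 4 (thin lens f=44): x=14.8400 theta=-63/1100 (≈-0.0573)
After 5 (propagate distance d=9): x=15757/1100 (≈14.3245) theta=-63/1100 (≈-0.0573)
After 6 (thin lens f=39): x=15757/1100 (≈14.3245) theta=-9107/21450 (≈-0.4246)
z_focus = -x_out/theta_out = -(15757/1100)/(-9107/21450) = 87789/2602 ≈ 33.7390
Rounded to 4 decimal places: z = 33.7390

Answer: 33.7390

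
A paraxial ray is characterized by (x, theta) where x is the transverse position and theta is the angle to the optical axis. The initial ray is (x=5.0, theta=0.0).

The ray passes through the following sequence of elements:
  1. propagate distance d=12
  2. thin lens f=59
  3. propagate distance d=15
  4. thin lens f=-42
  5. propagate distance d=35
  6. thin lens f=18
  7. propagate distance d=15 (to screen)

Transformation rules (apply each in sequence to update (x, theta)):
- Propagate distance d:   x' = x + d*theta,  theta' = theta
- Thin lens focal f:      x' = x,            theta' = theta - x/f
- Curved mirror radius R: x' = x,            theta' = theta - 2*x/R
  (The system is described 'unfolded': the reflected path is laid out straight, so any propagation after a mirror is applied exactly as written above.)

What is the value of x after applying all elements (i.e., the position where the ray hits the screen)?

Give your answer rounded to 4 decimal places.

Initial: x=5.0000 theta=0.0000
After 1 (propagate distance d=12): x=5.0000 theta=0.0000
After 2 (thin lens f=59): x=5.0000 theta=-5/59 (≈-0.0847)
After 3 (propagate distance d=15): x=220/59 (≈3.7288) theta=-5/59 (≈-0.0847)
After 4 (thin lens f=-42): x=220/59 (≈3.7288) theta=5/1239 (≈0.0040)
After 5 (propagate distance d=35): x=685/177 (≈3.8701) theta=5/1239 (≈0.0040)
After 6 (thin lens f=18): x=685/177 (≈3.8701) theta=-4705/22302 (≈-0.2110)
After 7 (propagate distance d=15 (to screen)): x=5245/7434 (≈0.7055) theta=-4705/22302 (≈-0.2110)
Rounded to 4 decimal places: x = 0.7055

Answer: 0.7055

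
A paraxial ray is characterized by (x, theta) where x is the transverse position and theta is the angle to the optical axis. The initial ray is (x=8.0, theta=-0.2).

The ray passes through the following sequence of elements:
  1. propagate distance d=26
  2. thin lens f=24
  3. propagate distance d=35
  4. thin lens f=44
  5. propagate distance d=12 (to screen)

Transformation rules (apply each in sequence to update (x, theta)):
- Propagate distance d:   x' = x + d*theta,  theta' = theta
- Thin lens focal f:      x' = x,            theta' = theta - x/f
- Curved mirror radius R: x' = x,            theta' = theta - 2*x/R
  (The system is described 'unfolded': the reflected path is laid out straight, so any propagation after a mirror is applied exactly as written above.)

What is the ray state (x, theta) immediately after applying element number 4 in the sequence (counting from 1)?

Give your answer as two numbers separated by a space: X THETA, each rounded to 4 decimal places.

Answer: -8.2833 -0.1284

Derivation:
Initial: x=8.0000 theta=-0.2000
After 1 (propagate distance d=26): x=2.8000 theta=-0.2000
After 2 (thin lens f=24): x=2.8000 theta=-19/60 (≈-0.3167)
After 3 (propagate distance d=35): x=-497/60 (≈-8.2833) theta=-19/60 (≈-0.3167)
After 4 (thin lens f=44): x=-497/60 (≈-8.2833) theta=-113/880 (≈-0.1284)
Rounded to 4 decimal places: x = -8.2833, theta = -0.1284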